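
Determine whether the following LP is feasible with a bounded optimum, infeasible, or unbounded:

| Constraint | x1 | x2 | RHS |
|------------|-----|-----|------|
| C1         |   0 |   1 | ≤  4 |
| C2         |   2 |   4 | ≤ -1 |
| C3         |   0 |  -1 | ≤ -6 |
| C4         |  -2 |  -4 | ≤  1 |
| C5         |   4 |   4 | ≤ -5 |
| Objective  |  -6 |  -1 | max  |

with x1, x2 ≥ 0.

Infeasible (no feasible solution exists)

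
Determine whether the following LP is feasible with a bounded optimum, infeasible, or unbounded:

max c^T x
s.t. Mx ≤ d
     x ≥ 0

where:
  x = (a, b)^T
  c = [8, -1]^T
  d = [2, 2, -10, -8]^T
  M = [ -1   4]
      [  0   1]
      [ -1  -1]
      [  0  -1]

Infeasible (no feasible solution exists)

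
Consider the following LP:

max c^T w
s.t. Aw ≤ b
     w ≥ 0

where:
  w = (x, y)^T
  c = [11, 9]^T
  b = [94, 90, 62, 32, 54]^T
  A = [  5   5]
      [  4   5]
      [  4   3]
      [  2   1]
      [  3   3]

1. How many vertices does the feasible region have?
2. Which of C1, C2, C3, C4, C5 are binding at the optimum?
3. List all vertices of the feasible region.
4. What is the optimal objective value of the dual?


1. 4
2. C3, C5
3. (0, 0), (15.5, 0), (8, 10), (0, 18)
4. 178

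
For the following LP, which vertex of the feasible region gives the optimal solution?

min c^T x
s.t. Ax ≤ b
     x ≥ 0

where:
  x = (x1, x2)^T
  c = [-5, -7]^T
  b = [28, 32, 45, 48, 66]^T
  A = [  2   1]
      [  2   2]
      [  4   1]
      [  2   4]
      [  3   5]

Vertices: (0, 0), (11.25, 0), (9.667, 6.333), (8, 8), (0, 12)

Evaluate the objective at each vertex of the feasible region:
  z(0, 0) = 0
  z(11.25, 0) = -56.25
  z(9.667, 6.333) = -92.67
  z(8, 8) = -96  ←
  z(0, 12) = -84
The minimum is at x1 = 8, x2 = 8.

(8, 8)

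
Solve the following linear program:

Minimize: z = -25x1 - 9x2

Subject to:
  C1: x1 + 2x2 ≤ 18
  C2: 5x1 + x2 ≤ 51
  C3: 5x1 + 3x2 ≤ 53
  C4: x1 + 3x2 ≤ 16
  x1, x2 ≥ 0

Evaluate the objective at each vertex of the feasible region:
  z(0, 0) = 0
  z(10.2, 0) = -255
  z(10, 1) = -259  ←
  z(9.25, 2.25) = -251.5
  z(0, 5.333) = -48
The minimum is at x1 = 10, x2 = 1.

x1 = 10, x2 = 1, z = -259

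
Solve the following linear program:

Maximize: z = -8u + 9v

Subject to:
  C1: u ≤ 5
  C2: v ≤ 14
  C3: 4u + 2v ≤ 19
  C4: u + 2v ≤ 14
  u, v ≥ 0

Evaluate the objective at each vertex of the feasible region:
  z(0, 0) = 0
  z(4.75, 0) = -38
  z(1.667, 6.167) = 42.17
  z(0, 7) = 63  ←
The maximum is at u = 0, v = 7.

u = 0, v = 7, z = 63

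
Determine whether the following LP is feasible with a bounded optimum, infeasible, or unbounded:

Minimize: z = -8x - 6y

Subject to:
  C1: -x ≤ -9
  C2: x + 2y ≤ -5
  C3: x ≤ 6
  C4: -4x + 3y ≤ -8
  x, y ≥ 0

Infeasible (no feasible solution exists)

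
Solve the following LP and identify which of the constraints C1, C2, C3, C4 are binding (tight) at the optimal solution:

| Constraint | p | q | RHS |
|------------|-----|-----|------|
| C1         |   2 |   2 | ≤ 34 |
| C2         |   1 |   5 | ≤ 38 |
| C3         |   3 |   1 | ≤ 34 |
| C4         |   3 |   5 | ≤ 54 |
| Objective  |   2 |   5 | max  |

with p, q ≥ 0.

At p = 8, q = 6, compute slack b - a·x for each constraint:
  C1: 34 − 28 = 6  (slack)
  C2: 38 − 38 = 0  (binding)
  C3: 34 − 30 = 4  (slack)
  C4: 54 − 54 = 0  (binding)

Optimal: p = 8, q = 6
Binding: C2, C4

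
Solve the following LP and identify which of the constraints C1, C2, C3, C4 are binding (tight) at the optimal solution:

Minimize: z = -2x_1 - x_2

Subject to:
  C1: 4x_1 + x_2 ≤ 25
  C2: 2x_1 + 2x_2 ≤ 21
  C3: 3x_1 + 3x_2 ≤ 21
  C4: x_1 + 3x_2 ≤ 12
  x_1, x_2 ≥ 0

At x_1 = 6, x_2 = 1, compute slack b - a·x for each constraint:
  C1: 25 − 25 = 0  (binding)
  C2: 21 − 14 = 7  (slack)
  C3: 21 − 21 = 0  (binding)
  C4: 12 − 9 = 3  (slack)

Optimal: x_1 = 6, x_2 = 1
Binding: C1, C3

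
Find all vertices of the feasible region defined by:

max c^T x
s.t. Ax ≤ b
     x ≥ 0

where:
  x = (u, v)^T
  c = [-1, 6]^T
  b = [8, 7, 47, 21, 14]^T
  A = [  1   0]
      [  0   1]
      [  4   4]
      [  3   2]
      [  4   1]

(0, 0), (3.5, 0), (1.75, 7), (0, 7)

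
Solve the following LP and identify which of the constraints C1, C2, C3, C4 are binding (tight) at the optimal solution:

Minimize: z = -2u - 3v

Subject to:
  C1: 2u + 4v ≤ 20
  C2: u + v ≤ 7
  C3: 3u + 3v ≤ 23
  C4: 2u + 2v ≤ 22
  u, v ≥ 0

At u = 4, v = 3, compute slack b - a·x for each constraint:
  C1: 20 − 20 = 0  (binding)
  C2: 7 − 7 = 0  (binding)
  C3: 23 − 21 = 2  (slack)
  C4: 22 − 14 = 8  (slack)

Optimal: u = 4, v = 3
Binding: C1, C2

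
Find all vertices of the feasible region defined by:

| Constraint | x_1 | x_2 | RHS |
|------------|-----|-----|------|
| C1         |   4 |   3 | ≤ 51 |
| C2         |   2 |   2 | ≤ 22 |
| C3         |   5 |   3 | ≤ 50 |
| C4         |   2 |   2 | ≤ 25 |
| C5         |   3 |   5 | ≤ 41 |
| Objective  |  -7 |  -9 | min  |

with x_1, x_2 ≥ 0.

(0, 0), (10, 0), (8.5, 2.5), (7, 4), (0, 8.2)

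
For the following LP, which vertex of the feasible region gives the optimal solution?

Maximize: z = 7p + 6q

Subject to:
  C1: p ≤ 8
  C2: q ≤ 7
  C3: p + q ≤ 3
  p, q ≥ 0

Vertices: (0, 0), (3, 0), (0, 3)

Evaluate the objective at each vertex of the feasible region:
  z(0, 0) = 0
  z(3, 0) = 21  ←
  z(0, 3) = 18
The maximum is at p = 3, q = 0.

(3, 0)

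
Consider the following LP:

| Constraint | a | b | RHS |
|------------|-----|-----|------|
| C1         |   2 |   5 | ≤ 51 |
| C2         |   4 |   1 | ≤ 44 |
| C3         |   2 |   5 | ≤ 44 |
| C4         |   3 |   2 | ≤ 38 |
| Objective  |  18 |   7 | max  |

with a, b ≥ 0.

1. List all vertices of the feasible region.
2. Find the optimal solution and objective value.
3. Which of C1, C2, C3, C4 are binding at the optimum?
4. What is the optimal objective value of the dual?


1. (0, 0), (11, 0), (10, 4), (9.273, 5.091), (0, 8.8)
2. a = 10, b = 4, z = 208
3. C2, C4
4. 208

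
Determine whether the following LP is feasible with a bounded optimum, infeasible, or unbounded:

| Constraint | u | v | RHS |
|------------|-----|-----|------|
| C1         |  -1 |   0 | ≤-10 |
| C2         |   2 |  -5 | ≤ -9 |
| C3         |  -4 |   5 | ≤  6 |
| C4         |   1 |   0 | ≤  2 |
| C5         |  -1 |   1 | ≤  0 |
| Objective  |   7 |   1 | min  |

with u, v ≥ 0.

Infeasible (no feasible solution exists)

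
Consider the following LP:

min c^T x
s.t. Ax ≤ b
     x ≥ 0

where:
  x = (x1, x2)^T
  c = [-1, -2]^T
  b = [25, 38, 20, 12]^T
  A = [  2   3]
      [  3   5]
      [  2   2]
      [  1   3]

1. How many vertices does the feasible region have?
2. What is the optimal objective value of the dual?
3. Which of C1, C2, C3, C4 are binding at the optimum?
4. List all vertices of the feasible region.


1. 4
2. -11
3. C3, C4
4. (0, 0), (10, 0), (9, 1), (0, 4)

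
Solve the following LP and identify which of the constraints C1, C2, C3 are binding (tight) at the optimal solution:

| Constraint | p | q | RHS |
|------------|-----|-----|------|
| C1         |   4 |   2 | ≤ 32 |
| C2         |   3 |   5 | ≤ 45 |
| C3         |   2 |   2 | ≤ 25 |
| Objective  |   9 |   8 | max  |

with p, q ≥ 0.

At p = 5, q = 6, compute slack b - a·x for each constraint:
  C1: 32 − 32 = 0  (binding)
  C2: 45 − 45 = 0  (binding)
  C3: 25 − 22 = 3  (slack)

Optimal: p = 5, q = 6
Binding: C1, C2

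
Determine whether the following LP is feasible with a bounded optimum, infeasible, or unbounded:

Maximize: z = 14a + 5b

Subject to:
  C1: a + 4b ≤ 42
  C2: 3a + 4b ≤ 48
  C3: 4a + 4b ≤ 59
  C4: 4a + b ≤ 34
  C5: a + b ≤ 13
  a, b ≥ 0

Feasible with a bounded optimal solution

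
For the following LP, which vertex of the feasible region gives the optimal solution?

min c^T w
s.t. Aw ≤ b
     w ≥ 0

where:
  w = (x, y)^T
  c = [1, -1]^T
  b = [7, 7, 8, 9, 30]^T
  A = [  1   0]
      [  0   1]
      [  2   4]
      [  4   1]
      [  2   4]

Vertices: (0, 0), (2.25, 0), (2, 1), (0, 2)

Evaluate the objective at each vertex of the feasible region:
  z(0, 0) = 0
  z(2.25, 0) = 2.25
  z(2, 1) = 1
  z(0, 2) = -2  ←
The minimum is at x = 0, y = 2.

(0, 2)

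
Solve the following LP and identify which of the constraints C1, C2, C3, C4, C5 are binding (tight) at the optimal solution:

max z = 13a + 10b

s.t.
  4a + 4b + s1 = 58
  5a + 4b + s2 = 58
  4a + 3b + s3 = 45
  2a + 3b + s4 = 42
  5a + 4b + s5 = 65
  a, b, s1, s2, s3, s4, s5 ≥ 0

At a = 6, b = 7, compute slack b - a·x for each constraint:
  C1: 58 − 52 = 6  (slack)
  C2: 58 − 58 = 0  (binding)
  C3: 45 − 45 = 0  (binding)
  C4: 42 − 33 = 9  (slack)
  C5: 65 − 58 = 7  (slack)

Optimal: a = 6, b = 7
Binding: C2, C3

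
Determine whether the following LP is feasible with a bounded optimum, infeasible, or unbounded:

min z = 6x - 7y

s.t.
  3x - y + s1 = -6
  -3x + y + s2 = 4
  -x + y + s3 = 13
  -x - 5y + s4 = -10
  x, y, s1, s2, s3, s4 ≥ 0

Infeasible (no feasible solution exists)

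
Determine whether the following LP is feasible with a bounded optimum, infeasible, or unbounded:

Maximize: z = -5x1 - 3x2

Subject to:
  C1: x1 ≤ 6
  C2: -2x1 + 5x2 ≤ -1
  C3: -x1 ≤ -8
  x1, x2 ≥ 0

Infeasible (no feasible solution exists)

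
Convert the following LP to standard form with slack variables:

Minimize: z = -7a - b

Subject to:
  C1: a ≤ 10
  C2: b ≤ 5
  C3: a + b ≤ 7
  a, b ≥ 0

min z = -7a - b

s.t.
  a + s1 = 10
  b + s2 = 5
  a + b + s3 = 7
  a, b, s1, s2, s3 ≥ 0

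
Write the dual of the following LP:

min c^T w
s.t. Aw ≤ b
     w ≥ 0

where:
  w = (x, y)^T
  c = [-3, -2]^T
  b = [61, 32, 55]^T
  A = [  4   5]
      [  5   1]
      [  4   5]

Primal min cᵀx s.t. Ax ≤ b, x ≥ 0  →  Dual max −bᵀy s.t. Aᵀy ≥ −c, y ≥ 0.

Maximize: z = -61y1 - 32y2 - 55y3

Subject to:
  4y1 + 5y2 + 4y3 ≥ 3
  5y1 + y2 + 5y3 ≥ 2
  y1, y2, y3 ≥ 0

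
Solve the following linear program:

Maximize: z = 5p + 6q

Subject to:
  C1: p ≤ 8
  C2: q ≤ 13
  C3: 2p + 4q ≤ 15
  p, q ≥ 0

Evaluate the objective at each vertex of the feasible region:
  z(0, 0) = 0
  z(7.5, 0) = 37.5  ←
  z(0, 3.75) = 22.5
The maximum is at p = 7.5, q = 0.

p = 7.5, q = 0, z = 37.5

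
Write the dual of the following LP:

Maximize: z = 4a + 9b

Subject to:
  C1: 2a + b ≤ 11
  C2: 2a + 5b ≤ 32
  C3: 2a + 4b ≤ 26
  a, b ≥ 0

Primal max cᵀx s.t. Ax ≤ b, x ≥ 0  →  Dual min bᵀy s.t. Aᵀy ≥ c, y ≥ 0.

Minimize: z = 11y1 + 32y2 + 26y3

Subject to:
  2y1 + 2y2 + 2y3 ≥ 4
  y1 + 5y2 + 4y3 ≥ 9
  y1, y2, y3 ≥ 0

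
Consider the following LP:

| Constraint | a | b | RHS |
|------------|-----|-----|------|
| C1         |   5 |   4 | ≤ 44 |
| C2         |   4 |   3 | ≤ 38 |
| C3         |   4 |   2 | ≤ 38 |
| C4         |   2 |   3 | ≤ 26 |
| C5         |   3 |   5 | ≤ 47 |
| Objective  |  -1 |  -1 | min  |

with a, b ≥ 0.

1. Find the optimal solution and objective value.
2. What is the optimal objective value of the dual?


1. a = 4, b = 6, z = -10
2. -10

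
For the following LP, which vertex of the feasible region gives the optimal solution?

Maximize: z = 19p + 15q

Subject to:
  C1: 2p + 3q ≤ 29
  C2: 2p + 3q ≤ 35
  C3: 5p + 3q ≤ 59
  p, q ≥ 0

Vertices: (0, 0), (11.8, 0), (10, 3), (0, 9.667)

Evaluate the objective at each vertex of the feasible region:
  z(0, 0) = 0
  z(11.8, 0) = 224.2
  z(10, 3) = 235  ←
  z(0, 9.667) = 145
The maximum is at p = 10, q = 3.

(10, 3)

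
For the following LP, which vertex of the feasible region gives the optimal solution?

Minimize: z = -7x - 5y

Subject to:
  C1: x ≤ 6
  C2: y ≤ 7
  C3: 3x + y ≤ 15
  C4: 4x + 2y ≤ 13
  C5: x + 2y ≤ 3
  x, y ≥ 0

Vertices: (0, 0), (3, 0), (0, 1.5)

Evaluate the objective at each vertex of the feasible region:
  z(0, 0) = 0
  z(3, 0) = -21  ←
  z(0, 1.5) = -7.5
The minimum is at x = 3, y = 0.

(3, 0)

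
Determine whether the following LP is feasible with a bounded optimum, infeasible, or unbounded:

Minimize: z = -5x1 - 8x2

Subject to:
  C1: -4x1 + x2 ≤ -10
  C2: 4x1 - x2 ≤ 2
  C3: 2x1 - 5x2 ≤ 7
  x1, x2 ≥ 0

Infeasible (no feasible solution exists)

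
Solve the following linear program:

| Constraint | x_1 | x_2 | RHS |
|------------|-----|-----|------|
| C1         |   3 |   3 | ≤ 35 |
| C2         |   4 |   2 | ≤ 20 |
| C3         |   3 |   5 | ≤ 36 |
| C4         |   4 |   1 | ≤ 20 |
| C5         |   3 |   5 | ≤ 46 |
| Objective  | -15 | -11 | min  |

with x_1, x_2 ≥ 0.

Evaluate the objective at each vertex of the feasible region:
  z(0, 0) = 0
  z(5, 0) = -75
  z(2, 6) = -96  ←
  z(0, 7.2) = -79.2
The minimum is at x_1 = 2, x_2 = 6.

x_1 = 2, x_2 = 6, z = -96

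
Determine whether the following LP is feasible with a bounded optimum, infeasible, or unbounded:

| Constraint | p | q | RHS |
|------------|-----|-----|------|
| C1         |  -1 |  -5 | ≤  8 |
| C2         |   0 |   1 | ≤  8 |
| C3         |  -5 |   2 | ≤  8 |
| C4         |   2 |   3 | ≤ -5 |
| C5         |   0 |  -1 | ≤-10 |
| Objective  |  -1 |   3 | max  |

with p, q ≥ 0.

Infeasible (no feasible solution exists)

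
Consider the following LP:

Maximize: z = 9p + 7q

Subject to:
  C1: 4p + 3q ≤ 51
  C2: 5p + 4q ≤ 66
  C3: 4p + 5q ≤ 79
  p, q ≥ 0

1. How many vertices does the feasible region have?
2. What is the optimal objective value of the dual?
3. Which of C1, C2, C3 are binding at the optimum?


1. 5
2. 117
3. C1, C2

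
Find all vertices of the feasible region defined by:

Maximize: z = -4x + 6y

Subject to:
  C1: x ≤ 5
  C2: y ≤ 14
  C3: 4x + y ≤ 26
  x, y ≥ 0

(0, 0), (5, 0), (5, 6), (3, 14), (0, 14)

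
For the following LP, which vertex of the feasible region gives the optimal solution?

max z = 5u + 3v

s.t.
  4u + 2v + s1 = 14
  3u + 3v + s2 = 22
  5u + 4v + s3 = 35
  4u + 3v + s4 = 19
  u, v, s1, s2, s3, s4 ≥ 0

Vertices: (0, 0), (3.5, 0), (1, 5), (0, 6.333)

Evaluate the objective at each vertex of the feasible region:
  z(0, 0) = 0
  z(3.5, 0) = 17.5
  z(1, 5) = 20  ←
  z(0, 6.333) = 19
The maximum is at u = 1, v = 5.

(1, 5)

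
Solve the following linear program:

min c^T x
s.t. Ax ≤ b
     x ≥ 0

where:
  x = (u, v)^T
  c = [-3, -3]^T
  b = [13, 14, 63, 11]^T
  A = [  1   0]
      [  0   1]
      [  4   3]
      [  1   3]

Evaluate the objective at each vertex of the feasible region:
  z(0, 0) = 0
  z(11, 0) = -33  ←
  z(0, 3.667) = -11
The minimum is at u = 11, v = 0.

u = 11, v = 0, z = -33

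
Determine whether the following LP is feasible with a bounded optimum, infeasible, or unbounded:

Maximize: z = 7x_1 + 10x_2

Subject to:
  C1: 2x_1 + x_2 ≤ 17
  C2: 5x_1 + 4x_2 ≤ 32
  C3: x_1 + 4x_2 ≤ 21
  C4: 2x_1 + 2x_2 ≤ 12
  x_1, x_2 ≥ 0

Feasible with a bounded optimal solution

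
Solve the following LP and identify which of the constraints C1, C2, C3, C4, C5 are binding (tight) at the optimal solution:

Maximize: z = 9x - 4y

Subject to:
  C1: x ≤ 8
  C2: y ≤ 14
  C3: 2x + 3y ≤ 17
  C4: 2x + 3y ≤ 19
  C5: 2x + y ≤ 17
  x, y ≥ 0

At x = 8, y = 0, compute slack b - a·x for each constraint:
  C1: 8 − 8 = 0  (binding)
  C2: 14 − 0 = 14  (slack)
  C3: 17 − 16 = 1  (slack)
  C4: 19 − 16 = 3  (slack)
  C5: 17 − 16 = 1  (slack)

Optimal: x = 8, y = 0
Binding: C1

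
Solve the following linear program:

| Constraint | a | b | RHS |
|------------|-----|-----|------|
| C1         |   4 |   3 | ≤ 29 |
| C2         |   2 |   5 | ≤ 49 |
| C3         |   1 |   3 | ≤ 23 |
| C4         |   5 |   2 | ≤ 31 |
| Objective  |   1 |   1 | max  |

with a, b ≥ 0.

Evaluate the objective at each vertex of the feasible region:
  z(0, 0) = 0
  z(6.2, 0) = 6.2
  z(5, 3) = 8
  z(2, 7) = 9  ←
  z(0, 7.667) = 7.667
The maximum is at a = 2, b = 7.

a = 2, b = 7, z = 9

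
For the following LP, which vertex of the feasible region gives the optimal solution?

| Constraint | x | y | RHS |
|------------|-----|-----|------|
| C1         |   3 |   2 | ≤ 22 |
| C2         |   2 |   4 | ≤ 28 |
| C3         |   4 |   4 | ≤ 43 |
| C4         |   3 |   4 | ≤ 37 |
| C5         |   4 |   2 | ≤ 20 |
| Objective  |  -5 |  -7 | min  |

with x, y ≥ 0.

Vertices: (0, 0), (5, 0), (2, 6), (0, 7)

Evaluate the objective at each vertex of the feasible region:
  z(0, 0) = 0
  z(5, 0) = -25
  z(2, 6) = -52  ←
  z(0, 7) = -49
The minimum is at x = 2, y = 6.

(2, 6)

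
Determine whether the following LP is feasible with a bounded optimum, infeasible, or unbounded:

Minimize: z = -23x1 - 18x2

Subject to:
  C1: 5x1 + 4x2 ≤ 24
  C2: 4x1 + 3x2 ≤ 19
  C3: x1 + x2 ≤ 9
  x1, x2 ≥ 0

Feasible with a bounded optimal solution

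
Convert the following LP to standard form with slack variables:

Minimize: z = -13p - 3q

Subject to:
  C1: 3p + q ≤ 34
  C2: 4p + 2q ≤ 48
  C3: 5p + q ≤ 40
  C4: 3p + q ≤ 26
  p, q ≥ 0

min z = -13p - 3q

s.t.
  3p + q + s1 = 34
  4p + 2q + s2 = 48
  5p + q + s3 = 40
  3p + q + s4 = 26
  p, q, s1, s2, s3, s4 ≥ 0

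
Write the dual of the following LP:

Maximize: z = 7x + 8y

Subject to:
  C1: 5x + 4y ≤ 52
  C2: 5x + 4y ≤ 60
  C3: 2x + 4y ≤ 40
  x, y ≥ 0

Primal max cᵀx s.t. Ax ≤ b, x ≥ 0  →  Dual min bᵀy s.t. Aᵀy ≥ c, y ≥ 0.

Minimize: z = 52y1 + 60y2 + 40y3

Subject to:
  5y1 + 5y2 + 2y3 ≥ 7
  4y1 + 4y2 + 4y3 ≥ 8
  y1, y2, y3 ≥ 0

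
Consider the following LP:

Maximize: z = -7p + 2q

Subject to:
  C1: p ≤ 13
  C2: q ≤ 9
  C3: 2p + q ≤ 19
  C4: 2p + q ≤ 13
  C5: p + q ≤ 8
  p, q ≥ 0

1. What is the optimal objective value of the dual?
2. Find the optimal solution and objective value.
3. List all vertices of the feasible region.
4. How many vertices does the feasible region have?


1. 16
2. p = 0, q = 8, z = 16
3. (0, 0), (6.5, 0), (5, 3), (0, 8)
4. 4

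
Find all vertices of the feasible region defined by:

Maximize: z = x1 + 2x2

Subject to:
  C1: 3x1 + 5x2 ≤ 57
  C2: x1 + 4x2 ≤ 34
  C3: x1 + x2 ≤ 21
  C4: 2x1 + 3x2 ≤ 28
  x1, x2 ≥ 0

(0, 0), (14, 0), (2, 8), (0, 8.5)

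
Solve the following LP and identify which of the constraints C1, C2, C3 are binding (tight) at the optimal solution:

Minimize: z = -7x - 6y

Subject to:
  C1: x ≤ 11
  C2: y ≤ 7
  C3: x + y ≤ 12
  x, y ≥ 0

At x = 11, y = 1, compute slack b - a·x for each constraint:
  C1: 11 − 11 = 0  (binding)
  C2: 7 − 1 = 6  (slack)
  C3: 12 − 12 = 0  (binding)

Optimal: x = 11, y = 1
Binding: C1, C3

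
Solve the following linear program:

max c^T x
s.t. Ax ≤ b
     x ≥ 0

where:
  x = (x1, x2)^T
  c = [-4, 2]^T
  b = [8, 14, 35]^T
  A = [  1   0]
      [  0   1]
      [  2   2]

Evaluate the objective at each vertex of the feasible region:
  z(0, 0) = 0
  z(8, 0) = -32
  z(8, 9.5) = -13
  z(3.5, 14) = 14
  z(0, 14) = 28  ←
The maximum is at x1 = 0, x2 = 14.

x1 = 0, x2 = 14, z = 28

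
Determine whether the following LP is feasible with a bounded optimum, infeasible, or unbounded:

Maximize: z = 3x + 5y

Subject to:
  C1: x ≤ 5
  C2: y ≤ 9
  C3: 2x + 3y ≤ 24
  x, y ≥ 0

Feasible with a bounded optimal solution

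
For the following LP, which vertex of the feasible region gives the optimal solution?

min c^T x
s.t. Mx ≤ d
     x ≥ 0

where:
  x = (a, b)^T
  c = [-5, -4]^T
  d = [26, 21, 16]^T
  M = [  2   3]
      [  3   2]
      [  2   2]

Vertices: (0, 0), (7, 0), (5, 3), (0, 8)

Evaluate the objective at each vertex of the feasible region:
  z(0, 0) = 0
  z(7, 0) = -35
  z(5, 3) = -37  ←
  z(0, 8) = -32
The minimum is at a = 5, b = 3.

(5, 3)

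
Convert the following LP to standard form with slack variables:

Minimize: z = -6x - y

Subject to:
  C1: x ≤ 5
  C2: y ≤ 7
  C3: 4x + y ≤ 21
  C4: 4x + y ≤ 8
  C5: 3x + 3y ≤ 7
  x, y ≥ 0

min z = -6x - y

s.t.
  x + s1 = 5
  y + s2 = 7
  4x + y + s3 = 21
  4x + y + s4 = 8
  3x + 3y + s5 = 7
  x, y, s1, s2, s3, s4, s5 ≥ 0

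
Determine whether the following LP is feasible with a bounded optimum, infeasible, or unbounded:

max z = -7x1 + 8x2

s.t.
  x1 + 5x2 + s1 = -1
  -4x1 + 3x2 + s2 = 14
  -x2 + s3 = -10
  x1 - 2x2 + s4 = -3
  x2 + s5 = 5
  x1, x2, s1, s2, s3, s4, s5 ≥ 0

Infeasible (no feasible solution exists)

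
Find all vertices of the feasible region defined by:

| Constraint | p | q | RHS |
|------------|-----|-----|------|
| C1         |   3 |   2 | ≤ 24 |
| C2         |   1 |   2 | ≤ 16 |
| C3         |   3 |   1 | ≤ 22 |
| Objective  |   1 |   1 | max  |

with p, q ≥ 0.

(0, 0), (7.333, 0), (6.667, 2), (4, 6), (0, 8)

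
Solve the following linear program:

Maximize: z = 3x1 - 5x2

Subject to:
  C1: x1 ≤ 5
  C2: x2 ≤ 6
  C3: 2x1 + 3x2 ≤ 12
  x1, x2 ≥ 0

Evaluate the objective at each vertex of the feasible region:
  z(0, 0) = 0
  z(5, 0) = 15  ←
  z(5, 0.6667) = 11.67
  z(0, 4) = -20
The maximum is at x1 = 5, x2 = 0.

x1 = 5, x2 = 0, z = 15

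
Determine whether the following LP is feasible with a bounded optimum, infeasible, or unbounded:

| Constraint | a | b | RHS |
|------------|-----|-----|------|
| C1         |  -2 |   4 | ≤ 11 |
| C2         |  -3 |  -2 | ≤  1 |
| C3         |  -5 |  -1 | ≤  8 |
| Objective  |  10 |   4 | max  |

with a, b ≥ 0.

Unbounded (objective can increase without bound)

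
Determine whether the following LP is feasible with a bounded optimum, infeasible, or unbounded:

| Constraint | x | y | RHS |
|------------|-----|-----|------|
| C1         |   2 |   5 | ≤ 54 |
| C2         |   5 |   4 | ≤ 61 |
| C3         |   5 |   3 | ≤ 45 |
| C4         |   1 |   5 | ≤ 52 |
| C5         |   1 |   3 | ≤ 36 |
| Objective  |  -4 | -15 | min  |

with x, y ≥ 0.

Feasible with a bounded optimal solution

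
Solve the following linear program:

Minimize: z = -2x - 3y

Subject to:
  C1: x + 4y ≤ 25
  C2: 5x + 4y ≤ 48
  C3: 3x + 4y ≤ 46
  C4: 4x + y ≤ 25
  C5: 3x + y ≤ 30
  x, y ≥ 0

Evaluate the objective at each vertex of the feasible region:
  z(0, 0) = 0
  z(6.25, 0) = -12.5
  z(5, 5) = -25  ←
  z(0, 6.25) = -18.75
The minimum is at x = 5, y = 5.

x = 5, y = 5, z = -25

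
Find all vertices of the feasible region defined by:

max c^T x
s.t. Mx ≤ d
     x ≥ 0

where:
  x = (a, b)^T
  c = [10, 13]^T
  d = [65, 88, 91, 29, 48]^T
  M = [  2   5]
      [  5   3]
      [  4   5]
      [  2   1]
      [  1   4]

(0, 0), (14.5, 0), (10, 9), (6.667, 10.33), (0, 12)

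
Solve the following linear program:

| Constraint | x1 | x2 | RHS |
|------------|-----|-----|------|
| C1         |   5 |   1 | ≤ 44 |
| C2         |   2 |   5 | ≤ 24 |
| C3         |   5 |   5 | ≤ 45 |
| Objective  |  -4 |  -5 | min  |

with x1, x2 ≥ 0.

Evaluate the objective at each vertex of the feasible region:
  z(0, 0) = 0
  z(8.8, 0) = -35.2
  z(8.75, 0.25) = -36.25
  z(7, 2) = -38  ←
  z(0, 4.8) = -24
The minimum is at x1 = 7, x2 = 2.

x1 = 7, x2 = 2, z = -38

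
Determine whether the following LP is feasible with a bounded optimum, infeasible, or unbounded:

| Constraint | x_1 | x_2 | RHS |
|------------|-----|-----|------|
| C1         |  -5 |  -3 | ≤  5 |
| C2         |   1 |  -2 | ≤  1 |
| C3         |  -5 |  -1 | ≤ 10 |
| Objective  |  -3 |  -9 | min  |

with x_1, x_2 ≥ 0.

Unbounded (objective can decrease without bound)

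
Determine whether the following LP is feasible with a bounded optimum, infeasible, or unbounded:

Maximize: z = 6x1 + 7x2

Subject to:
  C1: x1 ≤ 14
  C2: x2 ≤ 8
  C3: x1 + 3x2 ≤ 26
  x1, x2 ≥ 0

Feasible with a bounded optimal solution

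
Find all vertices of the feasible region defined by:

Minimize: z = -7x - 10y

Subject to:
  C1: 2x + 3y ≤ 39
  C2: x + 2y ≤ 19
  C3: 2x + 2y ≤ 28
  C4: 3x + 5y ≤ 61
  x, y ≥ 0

(0, 0), (14, 0), (9, 5), (0, 9.5)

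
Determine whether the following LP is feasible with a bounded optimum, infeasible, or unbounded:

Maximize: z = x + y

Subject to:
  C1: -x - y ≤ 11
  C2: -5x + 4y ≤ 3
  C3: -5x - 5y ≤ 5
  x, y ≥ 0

Unbounded (objective can increase without bound)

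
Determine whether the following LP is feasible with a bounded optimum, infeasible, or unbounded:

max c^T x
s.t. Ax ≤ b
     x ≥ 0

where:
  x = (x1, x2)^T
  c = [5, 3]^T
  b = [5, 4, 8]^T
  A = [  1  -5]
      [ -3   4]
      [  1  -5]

Unbounded (objective can increase without bound)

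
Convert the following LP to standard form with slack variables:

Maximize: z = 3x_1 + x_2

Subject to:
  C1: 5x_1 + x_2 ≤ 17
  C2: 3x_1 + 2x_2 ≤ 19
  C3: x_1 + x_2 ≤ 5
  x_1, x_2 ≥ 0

max z = 3x_1 + x_2

s.t.
  5x_1 + x_2 + s1 = 17
  3x_1 + 2x_2 + s2 = 19
  x_1 + x_2 + s3 = 5
  x_1, x_2, s1, s2, s3 ≥ 0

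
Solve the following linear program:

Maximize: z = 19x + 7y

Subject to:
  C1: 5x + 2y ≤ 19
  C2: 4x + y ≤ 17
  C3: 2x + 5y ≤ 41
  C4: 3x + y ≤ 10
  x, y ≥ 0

Evaluate the objective at each vertex of the feasible region:
  z(0, 0) = 0
  z(3.333, 0) = 63.33
  z(1, 7) = 68  ←
  z(0.619, 7.952) = 67.43
  z(0, 8.2) = 57.4
The maximum is at x = 1, y = 7.

x = 1, y = 7, z = 68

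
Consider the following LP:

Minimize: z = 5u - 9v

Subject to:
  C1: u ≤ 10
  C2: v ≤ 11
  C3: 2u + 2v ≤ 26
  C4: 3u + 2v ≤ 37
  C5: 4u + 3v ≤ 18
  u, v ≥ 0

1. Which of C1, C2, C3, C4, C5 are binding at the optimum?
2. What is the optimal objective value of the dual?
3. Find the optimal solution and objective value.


1. C5
2. -54
3. u = 0, v = 6, z = -54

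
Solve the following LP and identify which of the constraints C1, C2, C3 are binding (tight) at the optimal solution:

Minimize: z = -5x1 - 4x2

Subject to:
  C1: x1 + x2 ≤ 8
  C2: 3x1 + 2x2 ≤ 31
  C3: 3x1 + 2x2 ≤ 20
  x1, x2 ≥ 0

At x1 = 4, x2 = 4, compute slack b - a·x for each constraint:
  C1: 8 − 8 = 0  (binding)
  C2: 31 − 20 = 11  (slack)
  C3: 20 − 20 = 0  (binding)

Optimal: x1 = 4, x2 = 4
Binding: C1, C3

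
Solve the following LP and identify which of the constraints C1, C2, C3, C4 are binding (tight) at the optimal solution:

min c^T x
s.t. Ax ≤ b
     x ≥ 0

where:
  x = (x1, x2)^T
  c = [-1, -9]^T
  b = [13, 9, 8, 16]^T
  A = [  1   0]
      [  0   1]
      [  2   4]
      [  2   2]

At x1 = 0, x2 = 2, compute slack b - a·x for each constraint:
  C1: 13 − 0 = 13  (slack)
  C2: 9 − 2 = 7  (slack)
  C3: 8 − 8 = 0  (binding)
  C4: 16 − 4 = 12  (slack)

Optimal: x1 = 0, x2 = 2
Binding: C3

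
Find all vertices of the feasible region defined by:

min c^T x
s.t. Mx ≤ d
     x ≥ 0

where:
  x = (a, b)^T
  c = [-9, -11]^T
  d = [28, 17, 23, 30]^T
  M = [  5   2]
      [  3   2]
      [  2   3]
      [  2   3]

(0, 0), (5.6, 0), (5.5, 0.25), (1, 7), (0, 7.667)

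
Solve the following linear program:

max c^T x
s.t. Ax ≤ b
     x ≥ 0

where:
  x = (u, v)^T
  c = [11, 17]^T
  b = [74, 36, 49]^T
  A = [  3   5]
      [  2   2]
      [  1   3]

Evaluate the objective at each vertex of the feasible region:
  z(0, 0) = 0
  z(18, 0) = 198
  z(8, 10) = 258  ←
  z(0, 14.8) = 251.6
The maximum is at u = 8, v = 10.

u = 8, v = 10, z = 258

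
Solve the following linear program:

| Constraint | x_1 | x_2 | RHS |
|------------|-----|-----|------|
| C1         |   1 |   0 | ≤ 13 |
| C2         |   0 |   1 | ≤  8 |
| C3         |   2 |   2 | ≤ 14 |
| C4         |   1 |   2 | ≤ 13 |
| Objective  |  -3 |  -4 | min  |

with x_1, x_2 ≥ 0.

Evaluate the objective at each vertex of the feasible region:
  z(0, 0) = 0
  z(7, 0) = -21
  z(1, 6) = -27  ←
  z(0, 6.5) = -26
The minimum is at x_1 = 1, x_2 = 6.

x_1 = 1, x_2 = 6, z = -27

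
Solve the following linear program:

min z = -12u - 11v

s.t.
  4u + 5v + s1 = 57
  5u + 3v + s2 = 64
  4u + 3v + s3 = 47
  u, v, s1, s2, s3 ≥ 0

Evaluate the objective at each vertex of the feasible region:
  z(0, 0) = 0
  z(11.75, 0) = -141
  z(8, 5) = -151  ←
  z(0, 11.4) = -125.4
The minimum is at u = 8, v = 5.

u = 8, v = 5, z = -151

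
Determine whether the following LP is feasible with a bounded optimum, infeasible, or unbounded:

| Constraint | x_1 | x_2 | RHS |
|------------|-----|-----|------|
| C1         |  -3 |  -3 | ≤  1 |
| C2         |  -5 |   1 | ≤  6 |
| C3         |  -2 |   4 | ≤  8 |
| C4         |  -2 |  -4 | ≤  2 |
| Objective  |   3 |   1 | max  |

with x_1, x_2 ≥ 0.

Unbounded (objective can increase without bound)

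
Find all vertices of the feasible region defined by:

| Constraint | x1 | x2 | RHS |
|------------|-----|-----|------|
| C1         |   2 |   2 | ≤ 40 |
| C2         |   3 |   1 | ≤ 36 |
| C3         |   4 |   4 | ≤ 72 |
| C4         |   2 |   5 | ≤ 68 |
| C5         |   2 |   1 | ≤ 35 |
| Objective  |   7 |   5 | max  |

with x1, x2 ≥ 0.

(0, 0), (12, 0), (9, 9), (7.333, 10.67), (0, 13.6)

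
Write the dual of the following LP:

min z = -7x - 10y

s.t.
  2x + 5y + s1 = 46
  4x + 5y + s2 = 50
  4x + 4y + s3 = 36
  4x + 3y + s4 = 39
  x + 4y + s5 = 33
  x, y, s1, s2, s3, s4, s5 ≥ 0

Primal min cᵀx s.t. Ax ≤ b, x ≥ 0  →  Dual max −bᵀy s.t. Aᵀy ≥ −c, y ≥ 0.

Maximize: z = -46y1 - 50y2 - 36y3 - 39y4 - 33y5

Subject to:
  2y1 + 4y2 + 4y3 + 4y4 + y5 ≥ 7
  5y1 + 5y2 + 4y3 + 3y4 + 4y5 ≥ 10
  y1, y2, y3, y4, y5 ≥ 0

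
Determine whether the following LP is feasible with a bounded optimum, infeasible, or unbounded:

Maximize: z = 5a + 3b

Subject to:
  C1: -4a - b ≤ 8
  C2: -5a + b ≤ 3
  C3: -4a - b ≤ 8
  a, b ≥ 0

Unbounded (objective can increase without bound)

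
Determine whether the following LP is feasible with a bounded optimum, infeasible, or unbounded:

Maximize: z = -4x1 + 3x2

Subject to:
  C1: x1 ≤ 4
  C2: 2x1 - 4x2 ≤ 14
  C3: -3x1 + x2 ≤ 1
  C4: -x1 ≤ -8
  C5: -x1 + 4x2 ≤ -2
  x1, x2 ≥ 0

Infeasible (no feasible solution exists)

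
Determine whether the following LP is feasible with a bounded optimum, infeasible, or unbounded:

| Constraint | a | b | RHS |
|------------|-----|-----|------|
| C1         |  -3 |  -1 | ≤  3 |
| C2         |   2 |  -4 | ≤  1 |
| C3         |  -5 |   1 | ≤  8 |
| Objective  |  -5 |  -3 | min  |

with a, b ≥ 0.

Unbounded (objective can decrease without bound)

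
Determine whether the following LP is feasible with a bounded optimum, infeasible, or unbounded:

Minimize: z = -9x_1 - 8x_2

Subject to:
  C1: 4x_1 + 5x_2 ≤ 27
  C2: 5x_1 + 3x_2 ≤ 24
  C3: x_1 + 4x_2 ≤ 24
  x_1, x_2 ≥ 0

Feasible with a bounded optimal solution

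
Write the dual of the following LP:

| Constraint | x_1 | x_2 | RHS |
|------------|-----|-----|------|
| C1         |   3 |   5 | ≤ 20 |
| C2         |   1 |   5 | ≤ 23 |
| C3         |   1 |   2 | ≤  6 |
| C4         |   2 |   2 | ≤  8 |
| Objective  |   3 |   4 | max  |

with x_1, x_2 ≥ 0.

Primal max cᵀx s.t. Ax ≤ b, x ≥ 0  →  Dual min bᵀy s.t. Aᵀy ≥ c, y ≥ 0.

Minimize: z = 20y1 + 23y2 + 6y3 + 8y4

Subject to:
  3y1 + y2 + y3 + 2y4 ≥ 3
  5y1 + 5y2 + 2y3 + 2y4 ≥ 4
  y1, y2, y3, y4 ≥ 0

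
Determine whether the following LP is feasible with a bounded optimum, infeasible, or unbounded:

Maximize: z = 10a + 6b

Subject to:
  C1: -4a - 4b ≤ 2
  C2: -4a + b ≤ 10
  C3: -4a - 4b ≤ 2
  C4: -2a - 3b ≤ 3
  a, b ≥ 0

Unbounded (objective can increase without bound)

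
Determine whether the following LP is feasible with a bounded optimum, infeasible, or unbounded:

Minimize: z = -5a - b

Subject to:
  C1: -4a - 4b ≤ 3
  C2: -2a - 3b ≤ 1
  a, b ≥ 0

Unbounded (objective can decrease without bound)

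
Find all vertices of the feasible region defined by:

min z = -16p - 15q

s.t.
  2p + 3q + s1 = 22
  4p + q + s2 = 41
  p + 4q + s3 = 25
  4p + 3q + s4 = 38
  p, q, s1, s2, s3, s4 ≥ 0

(0, 0), (9.5, 0), (8, 2), (2.6, 5.6), (0, 6.25)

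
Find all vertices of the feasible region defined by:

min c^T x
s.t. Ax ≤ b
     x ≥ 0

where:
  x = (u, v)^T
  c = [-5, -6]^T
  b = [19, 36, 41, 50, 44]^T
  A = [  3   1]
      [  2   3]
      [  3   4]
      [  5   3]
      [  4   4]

(0, 0), (6.333, 0), (4, 7), (3, 8), (0, 10.25)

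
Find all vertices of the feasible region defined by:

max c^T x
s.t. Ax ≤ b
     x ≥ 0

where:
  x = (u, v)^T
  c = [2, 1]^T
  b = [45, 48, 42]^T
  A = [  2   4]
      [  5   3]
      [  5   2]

(0, 0), (8.4, 0), (6, 6), (4.071, 9.214), (0, 11.25)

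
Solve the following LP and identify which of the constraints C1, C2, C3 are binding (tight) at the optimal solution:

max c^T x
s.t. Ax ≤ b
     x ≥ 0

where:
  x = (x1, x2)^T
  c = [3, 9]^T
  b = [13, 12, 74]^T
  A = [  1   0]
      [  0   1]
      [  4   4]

At x1 = 6.5, x2 = 12, compute slack b - a·x for each constraint:
  C1: 13 − 6.5 = 6.5  (slack)
  C2: 12 − 12 = 0  (binding)
  C3: 74 − 74 = 0  (binding)

Optimal: x1 = 6.5, x2 = 12
Binding: C2, C3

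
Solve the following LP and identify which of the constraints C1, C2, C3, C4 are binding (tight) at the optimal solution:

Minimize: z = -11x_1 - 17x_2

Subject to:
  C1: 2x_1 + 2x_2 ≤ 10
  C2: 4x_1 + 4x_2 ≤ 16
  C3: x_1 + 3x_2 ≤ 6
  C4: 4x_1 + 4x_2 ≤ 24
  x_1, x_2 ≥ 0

At x_1 = 3, x_2 = 1, compute slack b - a·x for each constraint:
  C1: 10 − 8 = 2  (slack)
  C2: 16 − 16 = 0  (binding)
  C3: 6 − 6 = 0  (binding)
  C4: 24 − 16 = 8  (slack)

Optimal: x_1 = 3, x_2 = 1
Binding: C2, C3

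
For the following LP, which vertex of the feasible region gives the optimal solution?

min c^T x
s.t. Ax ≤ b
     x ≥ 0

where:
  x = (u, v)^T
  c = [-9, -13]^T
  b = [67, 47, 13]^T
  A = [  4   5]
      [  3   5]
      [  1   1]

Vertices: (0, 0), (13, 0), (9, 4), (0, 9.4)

Evaluate the objective at each vertex of the feasible region:
  z(0, 0) = 0
  z(13, 0) = -117
  z(9, 4) = -133  ←
  z(0, 9.4) = -122.2
The minimum is at u = 9, v = 4.

(9, 4)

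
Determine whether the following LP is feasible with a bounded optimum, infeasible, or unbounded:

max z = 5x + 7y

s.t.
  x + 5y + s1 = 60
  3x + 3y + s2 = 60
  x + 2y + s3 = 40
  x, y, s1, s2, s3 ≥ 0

Feasible with a bounded optimal solution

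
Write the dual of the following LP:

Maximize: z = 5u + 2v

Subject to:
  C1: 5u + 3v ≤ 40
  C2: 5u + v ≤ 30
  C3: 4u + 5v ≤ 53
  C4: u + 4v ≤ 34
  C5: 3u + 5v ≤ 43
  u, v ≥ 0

Primal max cᵀx s.t. Ax ≤ b, x ≥ 0  →  Dual min bᵀy s.t. Aᵀy ≥ c, y ≥ 0.

Minimize: z = 40y1 + 30y2 + 53y3 + 34y4 + 43y5

Subject to:
  5y1 + 5y2 + 4y3 + y4 + 3y5 ≥ 5
  3y1 + y2 + 5y3 + 4y4 + 5y5 ≥ 2
  y1, y2, y3, y4, y5 ≥ 0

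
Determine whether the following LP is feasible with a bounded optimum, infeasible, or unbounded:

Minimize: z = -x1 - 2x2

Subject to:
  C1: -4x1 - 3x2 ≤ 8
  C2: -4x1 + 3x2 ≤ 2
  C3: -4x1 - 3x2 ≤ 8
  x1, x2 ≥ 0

Unbounded (objective can decrease without bound)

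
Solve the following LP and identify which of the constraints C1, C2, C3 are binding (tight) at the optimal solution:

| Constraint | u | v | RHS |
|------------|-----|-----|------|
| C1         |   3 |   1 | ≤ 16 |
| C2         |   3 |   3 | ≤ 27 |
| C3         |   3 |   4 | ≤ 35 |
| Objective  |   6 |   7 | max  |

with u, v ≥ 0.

At u = 1, v = 8, compute slack b - a·x for each constraint:
  C1: 16 − 11 = 5  (slack)
  C2: 27 − 27 = 0  (binding)
  C3: 35 − 35 = 0  (binding)

Optimal: u = 1, v = 8
Binding: C2, C3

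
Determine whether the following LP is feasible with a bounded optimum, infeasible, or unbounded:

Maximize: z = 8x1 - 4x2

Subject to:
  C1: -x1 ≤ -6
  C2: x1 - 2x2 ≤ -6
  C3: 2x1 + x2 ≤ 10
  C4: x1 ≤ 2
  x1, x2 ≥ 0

Infeasible (no feasible solution exists)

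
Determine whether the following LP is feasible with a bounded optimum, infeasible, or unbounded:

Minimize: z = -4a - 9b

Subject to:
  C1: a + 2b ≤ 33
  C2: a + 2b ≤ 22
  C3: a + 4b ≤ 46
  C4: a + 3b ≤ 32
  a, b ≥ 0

Feasible with a bounded optimal solution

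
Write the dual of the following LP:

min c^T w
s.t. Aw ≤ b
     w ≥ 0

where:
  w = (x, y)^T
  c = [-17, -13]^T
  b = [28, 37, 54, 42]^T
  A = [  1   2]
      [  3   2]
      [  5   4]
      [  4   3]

Primal min cᵀx s.t. Ax ≤ b, x ≥ 0  →  Dual max −bᵀy s.t. Aᵀy ≥ −c, y ≥ 0.

Maximize: z = -28y1 - 37y2 - 54y3 - 42y4

Subject to:
  y1 + 3y2 + 5y3 + 4y4 ≥ 17
  2y1 + 2y2 + 4y3 + 3y4 ≥ 13
  y1, y2, y3, y4 ≥ 0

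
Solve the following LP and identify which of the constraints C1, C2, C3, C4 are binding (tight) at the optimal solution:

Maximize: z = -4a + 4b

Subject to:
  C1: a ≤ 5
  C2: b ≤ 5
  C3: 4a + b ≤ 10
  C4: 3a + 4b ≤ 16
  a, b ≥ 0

At a = 0, b = 4, compute slack b - a·x for each constraint:
  C1: 5 − 0 = 5  (slack)
  C2: 5 − 4 = 1  (slack)
  C3: 10 − 4 = 6  (slack)
  C4: 16 − 16 = 0  (binding)

Optimal: a = 0, b = 4
Binding: C4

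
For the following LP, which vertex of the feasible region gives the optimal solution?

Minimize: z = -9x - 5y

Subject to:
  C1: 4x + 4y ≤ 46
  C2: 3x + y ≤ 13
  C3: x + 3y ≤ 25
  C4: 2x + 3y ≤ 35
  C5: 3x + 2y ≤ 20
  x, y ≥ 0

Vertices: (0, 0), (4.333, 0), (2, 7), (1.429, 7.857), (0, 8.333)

Evaluate the objective at each vertex of the feasible region:
  z(0, 0) = 0
  z(4.333, 0) = -39
  z(2, 7) = -53  ←
  z(1.429, 7.857) = -52.14
  z(0, 8.333) = -41.67
The minimum is at x = 2, y = 7.

(2, 7)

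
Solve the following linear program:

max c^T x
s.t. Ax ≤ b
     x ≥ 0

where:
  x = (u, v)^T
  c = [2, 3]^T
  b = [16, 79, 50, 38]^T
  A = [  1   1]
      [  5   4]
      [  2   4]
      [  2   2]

Evaluate the objective at each vertex of the feasible region:
  z(0, 0) = 0
  z(15.8, 0) = 31.6
  z(15, 1) = 33
  z(7, 9) = 41  ←
  z(0, 12.5) = 37.5
The maximum is at u = 7, v = 9.

u = 7, v = 9, z = 41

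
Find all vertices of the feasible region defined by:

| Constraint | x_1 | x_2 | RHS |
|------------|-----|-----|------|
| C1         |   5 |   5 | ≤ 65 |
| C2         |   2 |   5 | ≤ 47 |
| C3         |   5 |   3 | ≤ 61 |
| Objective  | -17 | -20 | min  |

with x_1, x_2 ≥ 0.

(0, 0), (12.2, 0), (11, 2), (6, 7), (0, 9.4)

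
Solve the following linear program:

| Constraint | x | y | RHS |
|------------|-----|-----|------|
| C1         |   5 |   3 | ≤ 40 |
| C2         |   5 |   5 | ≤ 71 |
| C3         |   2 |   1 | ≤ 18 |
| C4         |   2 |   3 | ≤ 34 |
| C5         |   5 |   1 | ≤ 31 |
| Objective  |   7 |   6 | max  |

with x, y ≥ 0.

Evaluate the objective at each vertex of the feasible region:
  z(0, 0) = 0
  z(6.2, 0) = 43.4
  z(5.3, 4.5) = 64.1
  z(2, 10) = 74  ←
  z(0, 11.33) = 68
The maximum is at x = 2, y = 10.

x = 2, y = 10, z = 74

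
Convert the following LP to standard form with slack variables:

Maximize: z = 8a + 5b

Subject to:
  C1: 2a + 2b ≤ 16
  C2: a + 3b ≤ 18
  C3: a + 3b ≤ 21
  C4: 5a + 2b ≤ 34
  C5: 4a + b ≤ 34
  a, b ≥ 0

max z = 8a + 5b

s.t.
  2a + 2b + s1 = 16
  a + 3b + s2 = 18
  a + 3b + s3 = 21
  5a + 2b + s4 = 34
  4a + b + s5 = 34
  a, b, s1, s2, s3, s4, s5 ≥ 0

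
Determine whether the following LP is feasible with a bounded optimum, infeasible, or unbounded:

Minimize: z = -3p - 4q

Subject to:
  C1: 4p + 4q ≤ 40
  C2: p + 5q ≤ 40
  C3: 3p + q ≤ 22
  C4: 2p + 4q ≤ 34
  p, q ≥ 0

Feasible with a bounded optimal solution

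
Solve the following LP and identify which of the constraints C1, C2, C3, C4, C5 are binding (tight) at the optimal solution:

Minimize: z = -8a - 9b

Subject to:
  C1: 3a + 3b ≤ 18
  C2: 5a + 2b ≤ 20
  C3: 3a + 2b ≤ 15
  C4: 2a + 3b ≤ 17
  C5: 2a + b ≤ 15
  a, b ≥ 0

At a = 1, b = 5, compute slack b - a·x for each constraint:
  C1: 18 − 18 = 0  (binding)
  C2: 20 − 15 = 5  (slack)
  C3: 15 − 13 = 2  (slack)
  C4: 17 − 17 = 0  (binding)
  C5: 15 − 7 = 8  (slack)

Optimal: a = 1, b = 5
Binding: C1, C4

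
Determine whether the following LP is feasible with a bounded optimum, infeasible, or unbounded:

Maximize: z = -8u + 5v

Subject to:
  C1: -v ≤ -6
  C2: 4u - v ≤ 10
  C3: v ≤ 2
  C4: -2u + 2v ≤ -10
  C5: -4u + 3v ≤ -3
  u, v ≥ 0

Infeasible (no feasible solution exists)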